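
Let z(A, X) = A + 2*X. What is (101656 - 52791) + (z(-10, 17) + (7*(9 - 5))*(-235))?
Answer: 42309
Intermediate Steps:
(101656 - 52791) + (z(-10, 17) + (7*(9 - 5))*(-235)) = (101656 - 52791) + ((-10 + 2*17) + (7*(9 - 5))*(-235)) = 48865 + ((-10 + 34) + (7*4)*(-235)) = 48865 + (24 + 28*(-235)) = 48865 + (24 - 6580) = 48865 - 6556 = 42309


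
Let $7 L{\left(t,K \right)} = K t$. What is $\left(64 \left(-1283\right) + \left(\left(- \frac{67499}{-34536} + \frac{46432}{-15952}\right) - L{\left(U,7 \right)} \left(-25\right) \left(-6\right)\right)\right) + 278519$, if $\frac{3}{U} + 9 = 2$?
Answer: $\frac{47354603796425}{241026744} \approx 1.9647 \cdot 10^{5}$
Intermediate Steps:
$U = - \frac{3}{7}$ ($U = \frac{3}{-9 + 2} = \frac{3}{-7} = 3 \left(- \frac{1}{7}\right) = - \frac{3}{7} \approx -0.42857$)
$L{\left(t,K \right)} = \frac{K t}{7}$
$\left(64 \left(-1283\right) + \left(\left(- \frac{67499}{-34536} + \frac{46432}{-15952}\right) - L{\left(U,7 \right)} \left(-25\right) \left(-6\right)\right)\right) + 278519 = \left(64 \left(-1283\right) + \left(\left(- \frac{67499}{-34536} + \frac{46432}{-15952}\right) - \frac{1}{7} \cdot 7 \left(- \frac{3}{7}\right) \left(-25\right) \left(-6\right)\right)\right) + 278519 = \left(-82112 + \left(\left(\left(-67499\right) \left(- \frac{1}{34536}\right) + 46432 \left(- \frac{1}{15952}\right)\right) - \left(- \frac{3}{7}\right) \left(-25\right) \left(-6\right)\right)\right) + 278519 = \left(-82112 + \left(\left(\frac{67499}{34536} - \frac{2902}{997}\right) - \frac{75}{7} \left(-6\right)\right)\right) + 278519 = \left(-82112 - - \frac{15264087617}{241026744}\right) + 278519 = \left(-82112 + \left(- \frac{32926969}{34432392} + \frac{450}{7}\right)\right) + 278519 = \left(-82112 + \frac{15264087617}{241026744}\right) + 278519 = - \frac{19775923915711}{241026744} + 278519 = \frac{47354603796425}{241026744}$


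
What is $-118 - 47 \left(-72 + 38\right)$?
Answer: $1480$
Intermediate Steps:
$-118 - 47 \left(-72 + 38\right) = -118 - -1598 = -118 + 1598 = 1480$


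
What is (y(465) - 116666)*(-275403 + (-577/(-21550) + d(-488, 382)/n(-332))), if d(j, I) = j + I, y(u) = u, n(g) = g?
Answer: 28620245700248892/894325 ≈ 3.2002e+10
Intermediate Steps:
d(j, I) = I + j
(y(465) - 116666)*(-275403 + (-577/(-21550) + d(-488, 382)/n(-332))) = (465 - 116666)*(-275403 + (-577/(-21550) + (382 - 488)/(-332))) = -116201*(-275403 + (-577*(-1/21550) - 106*(-1/332))) = -116201*(-275403 + (577/21550 + 53/166)) = -116201*(-275403 + 309483/894325) = -116201*(-246299478492/894325) = 28620245700248892/894325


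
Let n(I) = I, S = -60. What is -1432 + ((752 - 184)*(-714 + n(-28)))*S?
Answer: 25285928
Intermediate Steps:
-1432 + ((752 - 184)*(-714 + n(-28)))*S = -1432 + ((752 - 184)*(-714 - 28))*(-60) = -1432 + (568*(-742))*(-60) = -1432 - 421456*(-60) = -1432 + 25287360 = 25285928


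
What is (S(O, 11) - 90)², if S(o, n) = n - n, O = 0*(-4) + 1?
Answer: 8100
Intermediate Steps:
O = 1 (O = 0 + 1 = 1)
S(o, n) = 0
(S(O, 11) - 90)² = (0 - 90)² = (-90)² = 8100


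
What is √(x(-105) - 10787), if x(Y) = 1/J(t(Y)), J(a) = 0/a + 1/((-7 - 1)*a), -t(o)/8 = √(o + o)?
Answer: √(-10787 + 64*I*√210) ≈ 4.4608 + 103.96*I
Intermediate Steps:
t(o) = -8*√2*√o (t(o) = -8*√(o + o) = -8*√2*√o)
J(a) = -1/(8*a) (J(a) = 0 + 1/((-8)*a) = 0 - 1/(8*a) = -1/(8*a))
x(Y) = 64*√2*√Y (x(Y) = 1/(-(-√2/(16*√Y))/8) = 1/(-(-1)*√2/(128*√Y)) = 1/(√2/(128*√Y)) = 64*√2*√Y)
√(x(-105) - 10787) = √(64*√2*√(-105) - 10787) = √(64*√2*(I*√105) - 10787) = √(64*I*√210 - 10787) = √(-10787 + 64*I*√210)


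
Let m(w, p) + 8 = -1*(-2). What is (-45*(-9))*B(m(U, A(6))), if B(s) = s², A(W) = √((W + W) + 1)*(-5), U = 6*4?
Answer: 14580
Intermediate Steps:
U = 24
A(W) = -5*√(1 + 2*W) (A(W) = √(2*W + 1)*(-5) = √(1 + 2*W)*(-5) = -5*√(1 + 2*W))
m(w, p) = -6 (m(w, p) = -8 - 1*(-2) = -8 + 2 = -6)
(-45*(-9))*B(m(U, A(6))) = -45*(-9)*(-6)² = 405*36 = 14580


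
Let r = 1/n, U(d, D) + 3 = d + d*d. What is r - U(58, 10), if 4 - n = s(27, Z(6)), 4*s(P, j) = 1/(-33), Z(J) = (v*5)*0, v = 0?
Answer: -1808519/529 ≈ -3418.8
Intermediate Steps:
U(d, D) = -3 + d + d² (U(d, D) = -3 + (d + d*d) = -3 + (d + d²) = -3 + d + d²)
Z(J) = 0 (Z(J) = (0*5)*0 = 0*0 = 0)
s(P, j) = -1/132 (s(P, j) = (¼)/(-33) = (¼)*(-1/33) = -1/132)
n = 529/132 (n = 4 - 1*(-1/132) = 4 + 1/132 = 529/132 ≈ 4.0076)
r = 132/529 (r = 1/(529/132) = 132/529 ≈ 0.24953)
r - U(58, 10) = 132/529 - (-3 + 58 + 58²) = 132/529 - (-3 + 58 + 3364) = 132/529 - 1*3419 = 132/529 - 3419 = -1808519/529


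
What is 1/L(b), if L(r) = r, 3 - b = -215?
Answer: 1/218 ≈ 0.0045872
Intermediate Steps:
b = 218 (b = 3 - 1*(-215) = 3 + 215 = 218)
1/L(b) = 1/218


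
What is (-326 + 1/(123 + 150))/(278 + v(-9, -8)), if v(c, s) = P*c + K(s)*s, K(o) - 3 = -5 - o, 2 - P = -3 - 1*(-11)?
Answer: -88997/77532 ≈ -1.1479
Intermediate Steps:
P = -6 (P = 2 - (-3 - 1*(-11)) = 2 - (-3 + 11) = 2 - 1*8 = 2 - 8 = -6)
K(o) = -2 - o (K(o) = 3 + (-5 - o) = -2 - o)
v(c, s) = -6*c + s*(-2 - s) (v(c, s) = -6*c + (-2 - s)*s = -6*c + s*(-2 - s))
(-326 + 1/(123 + 150))/(278 + v(-9, -8)) = (-326 + 1/(123 + 150))/(278 + (-6*(-9) - 1*(-8)*(2 - 8))) = (-326 + 1/273)/(278 + (54 - 1*(-8)*(-6))) = (-326 + 1/273)/(278 + (54 - 48)) = -88997/(273*(278 + 6)) = -88997/273/284 = -88997/273*1/284 = -88997/77532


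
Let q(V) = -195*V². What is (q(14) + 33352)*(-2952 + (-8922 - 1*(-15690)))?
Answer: -18576288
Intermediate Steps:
(q(14) + 33352)*(-2952 + (-8922 - 1*(-15690))) = (-195*14² + 33352)*(-2952 + (-8922 - 1*(-15690))) = (-195*196 + 33352)*(-2952 + (-8922 + 15690)) = (-38220 + 33352)*(-2952 + 6768) = -4868*3816 = -18576288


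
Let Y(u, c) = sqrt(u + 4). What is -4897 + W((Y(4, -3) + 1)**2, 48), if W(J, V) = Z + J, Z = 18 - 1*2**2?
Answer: -4874 + 4*sqrt(2) ≈ -4868.3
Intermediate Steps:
Z = 14 (Z = 18 - 1*4 = 18 - 4 = 14)
Y(u, c) = sqrt(4 + u)
W(J, V) = 14 + J
-4897 + W((Y(4, -3) + 1)**2, 48) = -4897 + (14 + (sqrt(4 + 4) + 1)**2) = -4897 + (14 + (sqrt(8) + 1)**2) = -4897 + (14 + (2*sqrt(2) + 1)**2) = -4897 + (14 + (1 + 2*sqrt(2))**2) = -4883 + (1 + 2*sqrt(2))**2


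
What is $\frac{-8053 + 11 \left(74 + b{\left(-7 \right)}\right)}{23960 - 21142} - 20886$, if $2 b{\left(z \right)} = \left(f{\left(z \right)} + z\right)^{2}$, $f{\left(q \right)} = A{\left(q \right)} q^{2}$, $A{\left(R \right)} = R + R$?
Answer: $- \frac{112445235}{5636} \approx -19951.0$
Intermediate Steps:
$A{\left(R \right)} = 2 R$
$f{\left(q \right)} = 2 q^{3}$ ($f{\left(q \right)} = 2 q q^{2} = 2 q^{3}$)
$b{\left(z \right)} = \frac{\left(z + 2 z^{3}\right)^{2}}{2}$ ($b{\left(z \right)} = \frac{\left(2 z^{3} + z\right)^{2}}{2} = \frac{\left(z + 2 z^{3}\right)^{2}}{2}$)
$\frac{-8053 + 11 \left(74 + b{\left(-7 \right)}\right)}{23960 - 21142} - 20886 = \frac{-8053 + 11 \left(74 + \frac{\left(-7\right)^{2} \left(1 + 2 \left(-7\right)^{2}\right)^{2}}{2}\right)}{23960 - 21142} - 20886 = \frac{-8053 + 11 \left(74 + \frac{1}{2} \cdot 49 \left(1 + 2 \cdot 49\right)^{2}\right)}{2818} - 20886 = \left(-8053 + 11 \left(74 + \frac{1}{2} \cdot 49 \left(1 + 98\right)^{2}\right)\right) \frac{1}{2818} - 20886 = \left(-8053 + 11 \left(74 + \frac{1}{2} \cdot 49 \cdot 99^{2}\right)\right) \frac{1}{2818} - 20886 = \left(-8053 + 11 \left(74 + \frac{1}{2} \cdot 49 \cdot 9801\right)\right) \frac{1}{2818} - 20886 = \left(-8053 + 11 \left(74 + \frac{480249}{2}\right)\right) \frac{1}{2818} - 20886 = \left(-8053 + 11 \cdot \frac{480397}{2}\right) \frac{1}{2818} - 20886 = \left(-8053 + \frac{5284367}{2}\right) \frac{1}{2818} - 20886 = \frac{5268261}{2} \cdot \frac{1}{2818} - 20886 = \frac{5268261}{5636} - 20886 = - \frac{112445235}{5636}$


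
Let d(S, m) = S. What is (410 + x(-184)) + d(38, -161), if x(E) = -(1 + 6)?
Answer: 441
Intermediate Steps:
x(E) = -7 (x(E) = -1*7 = -7)
(410 + x(-184)) + d(38, -161) = (410 - 7) + 38 = 403 + 38 = 441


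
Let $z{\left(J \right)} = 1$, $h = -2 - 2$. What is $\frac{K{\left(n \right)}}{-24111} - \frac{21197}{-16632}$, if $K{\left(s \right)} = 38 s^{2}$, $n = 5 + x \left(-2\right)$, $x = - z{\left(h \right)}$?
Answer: $\frac{85081}{71064} \approx 1.1972$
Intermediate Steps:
$h = -4$
$x = -1$ ($x = \left(-1\right) 1 = -1$)
$n = 7$ ($n = 5 - -2 = 5 + 2 = 7$)
$\frac{K{\left(n \right)}}{-24111} - \frac{21197}{-16632} = \frac{38 \cdot 7^{2}}{-24111} - \frac{21197}{-16632} = 38 \cdot 49 \left(- \frac{1}{24111}\right) - - \frac{1927}{1512} = 1862 \left(- \frac{1}{24111}\right) + \frac{1927}{1512} = - \frac{98}{1269} + \frac{1927}{1512} = \frac{85081}{71064}$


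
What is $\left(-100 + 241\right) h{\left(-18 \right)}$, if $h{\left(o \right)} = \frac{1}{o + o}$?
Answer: $- \frac{47}{12} \approx -3.9167$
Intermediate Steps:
$h{\left(o \right)} = \frac{1}{2 o}$
$\left(-100 + 241\right) h{\left(-18 \right)} = \left(-100 + 241\right) \frac{1}{2 \left(-18\right)} = 141 \cdot \frac{1}{2} \left(- \frac{1}{18}\right) = 141 \left(- \frac{1}{36}\right) = - \frac{47}{12}$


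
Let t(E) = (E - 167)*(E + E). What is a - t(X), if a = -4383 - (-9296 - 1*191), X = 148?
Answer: 10728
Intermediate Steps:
t(E) = 2*E*(-167 + E) (t(E) = (-167 + E)*(2*E) = 2*E*(-167 + E))
a = 5104 (a = -4383 - (-9296 - 191) = -4383 - 1*(-9487) = -4383 + 9487 = 5104)
a - t(X) = 5104 - 2*148*(-167 + 148) = 5104 - 2*148*(-19) = 5104 - 1*(-5624) = 5104 + 5624 = 10728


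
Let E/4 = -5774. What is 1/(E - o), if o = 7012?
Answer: -1/30108 ≈ -3.3214e-5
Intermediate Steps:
E = -23096 (E = 4*(-5774) = -23096)
1/(E - o) = 1/(-23096 - 1*7012) = 1/(-23096 - 7012) = 1/(-30108) = -1/30108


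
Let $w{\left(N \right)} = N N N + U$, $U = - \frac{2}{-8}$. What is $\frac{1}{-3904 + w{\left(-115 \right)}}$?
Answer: $- \frac{4}{6099115} \approx -6.5583 \cdot 10^{-7}$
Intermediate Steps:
$U = \frac{1}{4}$ ($U = \left(-2\right) \left(- \frac{1}{8}\right) = \frac{1}{4} \approx 0.25$)
$w{\left(N \right)} = \frac{1}{4} + N^{3}$ ($w{\left(N \right)} = N N N + \frac{1}{4} = N N^{2} + \frac{1}{4} = N^{3} + \frac{1}{4} = \frac{1}{4} + N^{3}$)
$\frac{1}{-3904 + w{\left(-115 \right)}} = \frac{1}{-3904 + \left(\frac{1}{4} + \left(-115\right)^{3}\right)} = \frac{1}{-3904 + \left(\frac{1}{4} - 1520875\right)} = \frac{1}{-3904 - \frac{6083499}{4}} = \frac{1}{- \frac{6099115}{4}} = - \frac{4}{6099115}$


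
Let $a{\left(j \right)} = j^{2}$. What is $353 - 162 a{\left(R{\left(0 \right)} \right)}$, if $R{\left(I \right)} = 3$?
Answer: $-1105$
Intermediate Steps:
$353 - 162 a{\left(R{\left(0 \right)} \right)} = 353 - 162 \cdot 3^{2} = 353 - 1458 = -1105$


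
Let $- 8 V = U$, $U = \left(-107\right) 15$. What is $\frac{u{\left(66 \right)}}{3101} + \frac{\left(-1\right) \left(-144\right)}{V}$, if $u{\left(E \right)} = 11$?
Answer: $\frac{1196669}{1659035} \approx 0.7213$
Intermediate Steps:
$U = -1605$
$V = \frac{1605}{8}$ ($V = \left(- \frac{1}{8}\right) \left(-1605\right) = \frac{1605}{8} \approx 200.63$)
$\frac{u{\left(66 \right)}}{3101} + \frac{\left(-1\right) \left(-144\right)}{V} = \frac{11}{3101} + \frac{\left(-1\right) \left(-144\right)}{\frac{1605}{8}} = 11 \cdot \frac{1}{3101} + 144 \cdot \frac{8}{1605} = \frac{11}{3101} + \frac{384}{535} = \frac{1196669}{1659035}$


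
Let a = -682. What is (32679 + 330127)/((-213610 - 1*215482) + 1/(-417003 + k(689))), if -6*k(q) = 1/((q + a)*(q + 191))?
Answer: -2795861199106043/3306675395813506 ≈ -0.84552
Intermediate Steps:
k(q) = -1/(6*(-682 + q)*(191 + q)) (k(q) = -1/((q - 682)*(q + 191))/6 = -1/((-682 + q)*(191 + q))/6 = -1/(6*(-682 + q)*(191 + q)))
(32679 + 330127)/((-213610 - 1*215482) + 1/(-417003 + k(689))) = (32679 + 330127)/((-213610 - 1*215482) + 1/(-417003 + 1/(6*(130262 - 1*689² + 491*689)))) = 362806/((-213610 - 215482) + 1/(-417003 + 1/(6*(130262 - 1*474721 + 338299)))) = 362806/(-429092 + 1/(-417003 + 1/(6*(130262 - 474721 + 338299)))) = 362806/(-429092 + 1/(-417003 + (⅙)/(-6160))) = 362806/(-429092 + 1/(-417003 + (⅙)*(-1/6160))) = 362806/(-429092 + 1/(-417003 - 1/36960)) = 362806/(-429092 + 1/(-15412430881/36960)) = 362806/(-429092 - 36960/15412430881) = 362806/(-6613350791627012/15412430881) = 362806*(-15412430881/6613350791627012) = -2795861199106043/3306675395813506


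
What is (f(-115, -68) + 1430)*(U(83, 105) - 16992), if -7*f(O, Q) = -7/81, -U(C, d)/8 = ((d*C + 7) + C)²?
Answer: -2660857685576/3 ≈ -8.8695e+11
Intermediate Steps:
U(C, d) = -8*(7 + C + C*d)² (U(C, d) = -8*((d*C + 7) + C)² = -8*((C*d + 7) + C)² = -8*((7 + C*d) + C)² = -8*(7 + C + C*d)²)
f(O, Q) = 1/81 (f(O, Q) = -(-1)/81 = -⅐*(-7/81) = 1/81)
(f(-115, -68) + 1430)*(U(83, 105) - 16992) = (1/81 + 1430)*(-8*(7 + 83 + 83*105)² - 16992) = 115831*(-8*(7 + 83 + 8715)² - 16992)/81 = 115831*(-8*8805² - 16992)/81 = 115831*(-8*77528025 - 16992)/81 = 115831*(-620224200 - 16992)/81 = (115831/81)*(-620241192) = -2660857685576/3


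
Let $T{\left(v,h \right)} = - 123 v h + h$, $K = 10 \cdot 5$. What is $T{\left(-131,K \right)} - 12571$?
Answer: $793129$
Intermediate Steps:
$K = 50$
$T{\left(v,h \right)} = h - 123 h v$ ($T{\left(v,h \right)} = - 123 h v + h = h - 123 h v$)
$T{\left(-131,K \right)} - 12571 = 50 \left(1 - -16113\right) - 12571 = 50 \left(1 + 16113\right) - 12571 = 50 \cdot 16114 - 12571 = 805700 - 12571 = 793129$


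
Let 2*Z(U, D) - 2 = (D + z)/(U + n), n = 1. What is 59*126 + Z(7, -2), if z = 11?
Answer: 118969/16 ≈ 7435.6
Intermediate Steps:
Z(U, D) = 1 + (11 + D)/(2*(1 + U)) (Z(U, D) = 1 + ((D + 11)/(U + 1))/2 = 1 + ((11 + D)/(1 + U))/2 = 1 + (11 + D)/(2*(1 + U)))
59*126 + Z(7, -2) = 59*126 + (13 - 2 + 2*7)/(2*(1 + 7)) = 7434 + (½)*(13 - 2 + 14)/8 = 7434 + (½)*(⅛)*25 = 7434 + 25/16 = 118969/16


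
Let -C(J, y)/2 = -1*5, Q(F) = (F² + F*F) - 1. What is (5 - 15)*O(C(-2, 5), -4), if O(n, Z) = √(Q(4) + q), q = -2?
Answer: -10*√29 ≈ -53.852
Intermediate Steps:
Q(F) = -1 + 2*F² (Q(F) = (F² + F²) - 1 = 2*F² - 1 = -1 + 2*F²)
C(J, y) = 10 (C(J, y) = -(-2)*5 = -2*(-5) = 10)
O(n, Z) = √29 (O(n, Z) = √((-1 + 2*4²) - 2) = √((-1 + 2*16) - 2) = √((-1 + 32) - 2) = √(31 - 2) = √29)
(5 - 15)*O(C(-2, 5), -4) = (5 - 15)*√29 = -10*√29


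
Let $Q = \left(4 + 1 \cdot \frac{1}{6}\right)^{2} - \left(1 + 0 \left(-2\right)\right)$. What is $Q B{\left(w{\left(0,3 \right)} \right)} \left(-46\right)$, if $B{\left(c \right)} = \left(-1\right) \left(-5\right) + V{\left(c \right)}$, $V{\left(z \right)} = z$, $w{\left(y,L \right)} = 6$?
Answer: $- \frac{149017}{18} \approx -8278.7$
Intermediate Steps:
$B{\left(c \right)} = 5 + c$ ($B{\left(c \right)} = \left(-1\right) \left(-5\right) + c = 5 + c$)
$Q = \frac{589}{36}$ ($Q = \left(4 + 1 \cdot \frac{1}{6}\right)^{2} - \left(1 + 0\right) = \left(4 + \frac{1}{6}\right)^{2} - 1 = \left(\frac{25}{6}\right)^{2} - 1 = \frac{625}{36} - 1 = \frac{589}{36} \approx 16.361$)
$Q B{\left(w{\left(0,3 \right)} \right)} \left(-46\right) = \frac{589 \left(5 + 6\right)}{36} \left(-46\right) = \frac{589}{36} \cdot 11 \left(-46\right) = \frac{6479}{36} \left(-46\right) = - \frac{149017}{18}$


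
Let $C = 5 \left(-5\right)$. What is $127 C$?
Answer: $-3175$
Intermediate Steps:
$C = -25$
$127 C = 127 \left(-25\right) = -3175$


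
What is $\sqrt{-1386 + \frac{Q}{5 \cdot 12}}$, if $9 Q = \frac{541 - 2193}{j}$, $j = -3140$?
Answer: $\frac{i \sqrt{276724268877}}{14130} \approx 37.229 i$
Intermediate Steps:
$Q = \frac{413}{7065}$ ($Q = \frac{\left(541 - 2193\right) \frac{1}{-3140}}{9} = \frac{\left(541 - 2193\right) \left(- \frac{1}{3140}\right)}{9} = \frac{\left(-1652\right) \left(- \frac{1}{3140}\right)}{9} = \frac{1}{9} \cdot \frac{413}{785} = \frac{413}{7065} \approx 0.058457$)
$\sqrt{-1386 + \frac{Q}{5 \cdot 12}} = \sqrt{-1386 + \frac{413}{7065 \cdot 5 \cdot 12}} = \sqrt{-1386 + \frac{413}{7065 \cdot 60}} = \sqrt{-1386 + \frac{413}{7065} \cdot \frac{1}{60}} = \sqrt{-1386 + \frac{413}{423900}} = \sqrt{- \frac{587524987}{423900}} = \frac{i \sqrt{276724268877}}{14130}$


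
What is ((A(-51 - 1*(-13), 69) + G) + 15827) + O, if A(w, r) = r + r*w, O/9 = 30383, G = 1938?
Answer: 288659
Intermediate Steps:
O = 273447 (O = 9*30383 = 273447)
((A(-51 - 1*(-13), 69) + G) + 15827) + O = ((69*(1 + (-51 - 1*(-13))) + 1938) + 15827) + 273447 = ((69*(1 + (-51 + 13)) + 1938) + 15827) + 273447 = ((69*(1 - 38) + 1938) + 15827) + 273447 = ((69*(-37) + 1938) + 15827) + 273447 = ((-2553 + 1938) + 15827) + 273447 = (-615 + 15827) + 273447 = 15212 + 273447 = 288659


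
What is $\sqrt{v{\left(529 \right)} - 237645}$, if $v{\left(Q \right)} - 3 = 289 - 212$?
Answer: $i \sqrt{237565} \approx 487.41 i$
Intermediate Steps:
$v{\left(Q \right)} = 80$ ($v{\left(Q \right)} = 3 + \left(289 - 212\right) = 3 + 77 = 80$)
$\sqrt{v{\left(529 \right)} - 237645} = \sqrt{80 - 237645} = \sqrt{-237565} = i \sqrt{237565}$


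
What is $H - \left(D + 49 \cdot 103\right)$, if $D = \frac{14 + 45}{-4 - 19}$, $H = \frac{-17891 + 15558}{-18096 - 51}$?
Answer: $- \frac{91539025}{18147} \approx -5044.3$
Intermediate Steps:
$H = \frac{2333}{18147}$ ($H = - \frac{2333}{-18147} = \left(-2333\right) \left(- \frac{1}{18147}\right) = \frac{2333}{18147} \approx 0.12856$)
$D = - \frac{59}{23}$ ($D = \frac{59}{-23} = 59 \left(- \frac{1}{23}\right) = - \frac{59}{23} \approx -2.5652$)
$H - \left(D + 49 \cdot 103\right) = \frac{2333}{18147} - \left(- \frac{59}{23} + 49 \cdot 103\right) = \frac{2333}{18147} - \left(- \frac{59}{23} + 5047\right) = \frac{2333}{18147} - \frac{116022}{23} = - \frac{91539025}{18147}$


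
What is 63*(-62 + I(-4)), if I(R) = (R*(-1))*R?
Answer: -4914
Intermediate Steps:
I(R) = -R**2 (I(R) = (-R)*R = -R**2)
63*(-62 + I(-4)) = 63*(-62 - 1*(-4)**2) = 63*(-62 - 1*16) = 63*(-62 - 16) = 63*(-78) = -4914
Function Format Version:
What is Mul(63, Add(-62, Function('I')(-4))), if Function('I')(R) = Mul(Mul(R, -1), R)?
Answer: -4914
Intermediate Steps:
Function('I')(R) = Mul(-1, Pow(R, 2)) (Function('I')(R) = Mul(Mul(-1, R), R) = Mul(-1, Pow(R, 2)))
Mul(63, Add(-62, Function('I')(-4))) = Mul(63, Add(-62, Mul(-1, Pow(-4, 2)))) = Mul(63, Add(-62, Mul(-1, 16))) = Mul(63, Add(-62, -16)) = Mul(63, -78) = -4914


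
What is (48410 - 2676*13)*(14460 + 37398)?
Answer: 706409676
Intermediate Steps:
(48410 - 2676*13)*(14460 + 37398) = (48410 - 34788)*51858 = 13622*51858 = 706409676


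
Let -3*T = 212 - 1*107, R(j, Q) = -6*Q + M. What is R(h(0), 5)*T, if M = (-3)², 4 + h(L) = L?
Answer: 735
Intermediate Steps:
h(L) = -4 + L
M = 9
R(j, Q) = 9 - 6*Q (R(j, Q) = -6*Q + 9 = 9 - 6*Q)
T = -35 (T = -(212 - 1*107)/3 = -(212 - 107)/3 = -⅓*105 = -35)
R(h(0), 5)*T = (9 - 6*5)*(-35) = (9 - 30)*(-35) = -21*(-35) = 735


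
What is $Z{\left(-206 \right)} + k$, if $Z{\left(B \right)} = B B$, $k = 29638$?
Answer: $72074$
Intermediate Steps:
$Z{\left(B \right)} = B^{2}$
$Z{\left(-206 \right)} + k = \left(-206\right)^{2} + 29638 = 42436 + 29638 = 72074$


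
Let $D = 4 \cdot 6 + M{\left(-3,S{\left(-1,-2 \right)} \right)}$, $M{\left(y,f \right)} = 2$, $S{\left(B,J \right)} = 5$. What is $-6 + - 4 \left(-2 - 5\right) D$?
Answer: $722$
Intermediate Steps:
$D = 26$ ($D = 4 \cdot 6 + 2 = 24 + 2 = 26$)
$-6 + - 4 \left(-2 - 5\right) D = -6 + - 4 \left(-2 - 5\right) 26 = -6 + \left(-4\right) \left(-7\right) 26 = -6 + 28 \cdot 26 = -6 + 728 = 722$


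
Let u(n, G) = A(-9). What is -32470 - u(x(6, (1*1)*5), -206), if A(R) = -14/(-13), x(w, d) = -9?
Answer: -422124/13 ≈ -32471.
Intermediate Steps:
A(R) = 14/13 (A(R) = -14*(-1/13) = 14/13)
u(n, G) = 14/13
-32470 - u(x(6, (1*1)*5), -206) = -32470 - 1*14/13 = -32470 - 14/13 = -422124/13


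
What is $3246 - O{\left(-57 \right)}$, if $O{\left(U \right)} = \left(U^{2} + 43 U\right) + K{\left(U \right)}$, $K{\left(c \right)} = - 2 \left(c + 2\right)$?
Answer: $2338$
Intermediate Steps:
$K{\left(c \right)} = -4 - 2 c$ ($K{\left(c \right)} = - 2 \left(2 + c\right) = -4 - 2 c$)
$O{\left(U \right)} = -4 + U^{2} + 41 U$ ($O{\left(U \right)} = \left(U^{2} + 43 U\right) - \left(4 + 2 U\right) = -4 + U^{2} + 41 U$)
$3246 - O{\left(-57 \right)} = 3246 - \left(-4 + \left(-57\right)^{2} + 41 \left(-57\right)\right) = 3246 - \left(-4 + 3249 - 2337\right) = 3246 - 908 = 2338$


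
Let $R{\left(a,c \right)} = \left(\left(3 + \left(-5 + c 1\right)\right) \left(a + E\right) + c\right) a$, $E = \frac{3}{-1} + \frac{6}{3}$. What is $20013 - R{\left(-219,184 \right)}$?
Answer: $-8708451$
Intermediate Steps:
$E = -1$ ($E = 3 \left(-1\right) + 6 \cdot \frac{1}{3} = -3 + 2 = -1$)
$R{\left(a,c \right)} = a \left(c + \left(-1 + a\right) \left(-2 + c\right)\right)$ ($R{\left(a,c \right)} = \left(\left(3 + \left(-5 + c 1\right)\right) \left(a - 1\right) + c\right) a = \left(\left(3 + \left(-5 + c\right)\right) \left(-1 + a\right) + c\right) a = \left(\left(-2 + c\right) \left(-1 + a\right) + c\right) a = \left(\left(-1 + a\right) \left(-2 + c\right) + c\right) a = \left(c + \left(-1 + a\right) \left(-2 + c\right)\right) a = a \left(c + \left(-1 + a\right) \left(-2 + c\right)\right)$)
$20013 - R{\left(-219,184 \right)} = 20013 - - 219 \left(2 - -438 - 40296\right) = 20013 - - 219 \left(2 + 438 - 40296\right) = 20013 - \left(-219\right) \left(-39856\right) = 20013 - 8728464 = -8708451$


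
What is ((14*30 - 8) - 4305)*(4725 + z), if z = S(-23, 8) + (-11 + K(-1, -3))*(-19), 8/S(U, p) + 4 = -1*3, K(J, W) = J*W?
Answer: -132871983/7 ≈ -1.8982e+7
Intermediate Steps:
S(U, p) = -8/7 (S(U, p) = 8/(-4 - 1*3) = 8/(-4 - 3) = 8/(-7) = 8*(-⅐) = -8/7)
z = 1056/7 (z = -8/7 + (-11 - 1*(-3))*(-19) = -8/7 + (-11 + 3)*(-19) = -8/7 - 8*(-19) = -8/7 + 152 = 1056/7 ≈ 150.86)
((14*30 - 8) - 4305)*(4725 + z) = ((14*30 - 8) - 4305)*(4725 + 1056/7) = ((420 - 8) - 4305)*(34131/7) = (412 - 4305)*(34131/7) = -3893*34131/7 = -132871983/7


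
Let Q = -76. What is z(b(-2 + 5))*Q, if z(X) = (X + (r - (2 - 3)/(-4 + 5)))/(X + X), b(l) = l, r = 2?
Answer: -76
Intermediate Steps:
z(X) = (3 + X)/(2*X) (z(X) = (X + (2 - (2 - 3)/(-4 + 5)))/(X + X) = (X + (2 - (-1)/1))/((2*X)) = (X + (2 - (-1)))*(1/(2*X)) = (X + (2 - 1*(-1)))*(1/(2*X)) = (X + (2 + 1))*(1/(2*X)) = (X + 3)*(1/(2*X)) = (3 + X)*(1/(2*X)) = (3 + X)/(2*X))
z(b(-2 + 5))*Q = ((3 + (-2 + 5))/(2*(-2 + 5)))*(-76) = ((½)*(3 + 3)/3)*(-76) = ((½)*(⅓)*6)*(-76) = 1*(-76) = -76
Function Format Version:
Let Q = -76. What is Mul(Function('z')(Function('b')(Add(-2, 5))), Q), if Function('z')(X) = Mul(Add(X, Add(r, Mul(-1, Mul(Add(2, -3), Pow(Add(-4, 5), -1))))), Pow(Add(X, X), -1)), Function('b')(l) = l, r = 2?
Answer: -76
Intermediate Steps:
Function('z')(X) = Mul(Rational(1, 2), Pow(X, -1), Add(3, X)) (Function('z')(X) = Mul(Add(X, Add(2, Mul(-1, Mul(Add(2, -3), Pow(Add(-4, 5), -1))))), Pow(Add(X, X), -1)) = Mul(Add(X, Add(2, Mul(-1, Mul(-1, Pow(1, -1))))), Pow(Mul(2, X), -1)) = Mul(Add(X, Add(2, Mul(-1, Mul(-1, 1)))), Mul(Rational(1, 2), Pow(X, -1))) = Mul(Add(X, Add(2, Mul(-1, -1))), Mul(Rational(1, 2), Pow(X, -1))) = Mul(Add(X, Add(2, 1)), Mul(Rational(1, 2), Pow(X, -1))) = Mul(Add(X, 3), Mul(Rational(1, 2), Pow(X, -1))) = Mul(Add(3, X), Mul(Rational(1, 2), Pow(X, -1))) = Mul(Rational(1, 2), Pow(X, -1), Add(3, X)))
Mul(Function('z')(Function('b')(Add(-2, 5))), Q) = Mul(Mul(Rational(1, 2), Pow(Add(-2, 5), -1), Add(3, Add(-2, 5))), -76) = Mul(Mul(Rational(1, 2), Pow(3, -1), Add(3, 3)), -76) = Mul(Mul(Rational(1, 2), Rational(1, 3), 6), -76) = Mul(1, -76) = -76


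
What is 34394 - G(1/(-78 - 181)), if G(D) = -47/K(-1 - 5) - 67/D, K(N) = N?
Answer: 102199/6 ≈ 17033.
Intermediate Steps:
G(D) = 47/6 - 67/D (G(D) = -47/(-1 - 5) - 67/D = -47/(-6) - 67/D = -47*(-⅙) - 67/D = 47/6 - 67/D)
34394 - G(1/(-78 - 181)) = 34394 - (47/6 - 67/(1/(-78 - 181))) = 34394 - (47/6 - 67/(1/(-259))) = 34394 - (47/6 - 67/(-1/259)) = 34394 - (47/6 - 67*(-259)) = 34394 - (47/6 + 17353) = 34394 - 1*104165/6 = 34394 - 104165/6 = 102199/6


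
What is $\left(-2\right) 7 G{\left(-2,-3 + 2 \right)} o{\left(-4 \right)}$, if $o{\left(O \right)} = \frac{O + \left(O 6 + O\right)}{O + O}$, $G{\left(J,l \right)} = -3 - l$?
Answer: $112$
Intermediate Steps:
$o{\left(O \right)} = 4$ ($o{\left(O \right)} = \frac{O + \left(6 O + O\right)}{2 O} = \left(O + 7 O\right) \frac{1}{2 O} = 8 O \frac{1}{2 O} = 4$)
$\left(-2\right) 7 G{\left(-2,-3 + 2 \right)} o{\left(-4 \right)} = \left(-2\right) 7 \left(-3 - \left(-3 + 2\right)\right) 4 = - 14 \left(-3 - -1\right) 4 = - 14 \left(-3 + 1\right) 4 = \left(-14\right) \left(-2\right) 4 = 28 \cdot 4 = 112$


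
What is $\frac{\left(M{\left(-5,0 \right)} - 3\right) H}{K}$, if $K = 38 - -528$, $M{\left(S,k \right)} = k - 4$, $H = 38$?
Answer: $- \frac{133}{283} \approx -0.46996$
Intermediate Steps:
$M{\left(S,k \right)} = -4 + k$
$K = 566$ ($K = 38 + 528 = 566$)
$\frac{\left(M{\left(-5,0 \right)} - 3\right) H}{K} = \frac{\left(\left(-4 + 0\right) - 3\right) 38}{566} = \left(-4 - 3\right) 38 \cdot \frac{1}{566} = \left(-7\right) 38 \cdot \frac{1}{566} = \left(-266\right) \frac{1}{566} = - \frac{133}{283}$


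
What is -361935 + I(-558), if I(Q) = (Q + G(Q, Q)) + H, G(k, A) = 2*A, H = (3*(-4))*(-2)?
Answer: -363585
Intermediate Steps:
H = 24 (H = -12*(-2) = 24)
I(Q) = 24 + 3*Q (I(Q) = (Q + 2*Q) + 24 = 3*Q + 24 = 24 + 3*Q)
-361935 + I(-558) = -361935 + (24 + 3*(-558)) = -361935 + (24 - 1674) = -361935 - 1650 = -363585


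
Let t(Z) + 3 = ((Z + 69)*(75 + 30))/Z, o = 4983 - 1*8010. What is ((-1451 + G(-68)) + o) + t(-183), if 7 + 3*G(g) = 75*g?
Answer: -1119580/183 ≈ -6117.9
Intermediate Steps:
G(g) = -7/3 + 25*g (G(g) = -7/3 + (75*g)/3 = -7/3 + 25*g)
o = -3027 (o = 4983 - 8010 = -3027)
t(Z) = -3 + (7245 + 105*Z)/Z (t(Z) = -3 + ((Z + 69)*(75 + 30))/Z = -3 + ((69 + Z)*105)/Z = -3 + (7245 + 105*Z)/Z)
((-1451 + G(-68)) + o) + t(-183) = ((-1451 + (-7/3 + 25*(-68))) - 3027) + (102 + 7245/(-183)) = ((-1451 + (-7/3 - 1700)) - 3027) + (102 + 7245*(-1/183)) = ((-1451 - 5107/3) - 3027) + (102 - 2415/61) = (-9460/3 - 3027) + 3807/61 = -18541/3 + 3807/61 = -1119580/183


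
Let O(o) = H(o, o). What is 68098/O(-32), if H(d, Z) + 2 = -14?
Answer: -34049/8 ≈ -4256.1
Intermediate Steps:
H(d, Z) = -16 (H(d, Z) = -2 - 14 = -16)
O(o) = -16
68098/O(-32) = 68098/(-16) = 68098*(-1/16) = -34049/8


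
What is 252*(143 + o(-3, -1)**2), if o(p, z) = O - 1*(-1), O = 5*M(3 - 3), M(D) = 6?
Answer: 278208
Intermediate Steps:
O = 30 (O = 5*6 = 30)
o(p, z) = 31 (o(p, z) = 30 - 1*(-1) = 30 + 1 = 31)
252*(143 + o(-3, -1)**2) = 252*(143 + 31**2) = 252*(143 + 961) = 252*1104 = 278208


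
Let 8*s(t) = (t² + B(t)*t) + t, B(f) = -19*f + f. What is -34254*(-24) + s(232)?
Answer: 707749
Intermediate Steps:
B(f) = -18*f
s(t) = -17*t²/8 + t/8 (s(t) = ((t² + (-18*t)*t) + t)/8 = ((t² - 18*t²) + t)/8 = (-17*t² + t)/8 = (t - 17*t²)/8 = -17*t²/8 + t/8)
-34254*(-24) + s(232) = -34254*(-24) + (⅛)*232*(1 - 17*232) = 822096 + (⅛)*232*(1 - 3944) = 822096 + (⅛)*232*(-3943) = 822096 - 114347 = 707749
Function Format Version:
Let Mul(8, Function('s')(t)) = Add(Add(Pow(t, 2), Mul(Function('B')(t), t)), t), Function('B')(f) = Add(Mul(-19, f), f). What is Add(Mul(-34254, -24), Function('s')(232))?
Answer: 707749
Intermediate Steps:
Function('B')(f) = Mul(-18, f)
Function('s')(t) = Add(Mul(Rational(-17, 8), Pow(t, 2)), Mul(Rational(1, 8), t)) (Function('s')(t) = Mul(Rational(1, 8), Add(Add(Pow(t, 2), Mul(Mul(-18, t), t)), t)) = Mul(Rational(1, 8), Add(Add(Pow(t, 2), Mul(-18, Pow(t, 2))), t)) = Mul(Rational(1, 8), Add(Mul(-17, Pow(t, 2)), t)) = Mul(Rational(1, 8), Add(t, Mul(-17, Pow(t, 2)))) = Add(Mul(Rational(-17, 8), Pow(t, 2)), Mul(Rational(1, 8), t)))
Add(Mul(-34254, -24), Function('s')(232)) = Add(Mul(-34254, -24), Mul(Rational(1, 8), 232, Add(1, Mul(-17, 232)))) = Add(822096, Mul(Rational(1, 8), 232, Add(1, -3944))) = Add(822096, Mul(Rational(1, 8), 232, -3943)) = Add(822096, -114347) = 707749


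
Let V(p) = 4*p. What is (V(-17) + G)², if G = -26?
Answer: 8836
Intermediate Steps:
(V(-17) + G)² = (4*(-17) - 26)² = (-68 - 26)² = (-94)² = 8836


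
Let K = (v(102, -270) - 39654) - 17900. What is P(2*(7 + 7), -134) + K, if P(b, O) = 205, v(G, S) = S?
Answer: -57619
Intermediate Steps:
K = -57824 (K = (-270 - 39654) - 17900 = -39924 - 17900 = -57824)
P(2*(7 + 7), -134) + K = 205 - 57824 = -57619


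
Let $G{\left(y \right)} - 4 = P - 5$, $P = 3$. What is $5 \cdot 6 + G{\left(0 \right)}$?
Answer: $32$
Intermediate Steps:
$G{\left(y \right)} = 2$ ($G{\left(y \right)} = 4 + \left(3 - 5\right) = 4 - 2 = 2$)
$5 \cdot 6 + G{\left(0 \right)} = 5 \cdot 6 + 2 = 30 + 2 = 32$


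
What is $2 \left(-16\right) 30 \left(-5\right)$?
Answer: $4800$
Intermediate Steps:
$2 \left(-16\right) 30 \left(-5\right) = \left(-32\right) 30 \left(-5\right) = \left(-960\right) \left(-5\right) = 4800$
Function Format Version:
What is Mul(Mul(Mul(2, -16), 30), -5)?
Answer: 4800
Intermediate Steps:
Mul(Mul(Mul(2, -16), 30), -5) = Mul(Mul(-32, 30), -5) = Mul(-960, -5) = 4800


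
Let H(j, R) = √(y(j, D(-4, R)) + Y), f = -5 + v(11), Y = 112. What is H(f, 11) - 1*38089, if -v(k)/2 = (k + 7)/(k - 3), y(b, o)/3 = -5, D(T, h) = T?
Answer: -38089 + √97 ≈ -38079.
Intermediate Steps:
y(b, o) = -15 (y(b, o) = 3*(-5) = -15)
v(k) = -2*(7 + k)/(-3 + k) (v(k) = -2*(k + 7)/(k - 3) = -2*(7 + k)/(-3 + k))
f = -19/2 (f = -5 + 2*(-7 - 1*11)/(-3 + 11) = -5 + 2*(-7 - 11)/8 = -5 + 2*(⅛)*(-18) = -5 - 9/2 = -19/2 ≈ -9.5000)
H(j, R) = √97 (H(j, R) = √(-15 + 112) = √97)
H(f, 11) - 1*38089 = √97 - 1*38089 = √97 - 38089 = -38089 + √97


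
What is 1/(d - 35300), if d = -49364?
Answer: -1/84664 ≈ -1.1811e-5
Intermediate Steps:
1/(d - 35300) = 1/(-49364 - 35300) = 1/(-84664) = -1/84664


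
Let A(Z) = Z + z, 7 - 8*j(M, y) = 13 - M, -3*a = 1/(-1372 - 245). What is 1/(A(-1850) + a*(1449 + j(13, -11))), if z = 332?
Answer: -5544/8414135 ≈ -0.00065889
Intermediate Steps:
a = 1/4851 (a = -1/(3*(-1372 - 245)) = -⅓/(-1617) = -⅓*(-1/1617) = 1/4851 ≈ 0.00020614)
j(M, y) = -¾ + M/8 (j(M, y) = 7/8 - (13 - M)/8 = 7/8 + (-13/8 + M/8) = -¾ + M/8)
A(Z) = 332 + Z (A(Z) = Z + 332 = 332 + Z)
1/(A(-1850) + a*(1449 + j(13, -11))) = 1/((332 - 1850) + (1449 + (-¾ + (⅛)*13))/4851) = 1/(-1518 + (1449 + (-¾ + 13/8))/4851) = 1/(-1518 + (1449 + 7/8)/4851) = 1/(-1518 + (1/4851)*(11599/8)) = 1/(-1518 + 1657/5544) = 1/(-8414135/5544) = -5544/8414135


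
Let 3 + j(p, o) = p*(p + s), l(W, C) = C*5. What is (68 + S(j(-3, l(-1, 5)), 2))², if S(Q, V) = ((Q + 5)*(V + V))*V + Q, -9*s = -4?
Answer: 22500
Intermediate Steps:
s = 4/9 (s = -⅑*(-4) = 4/9 ≈ 0.44444)
l(W, C) = 5*C
j(p, o) = -3 + p*(4/9 + p) (j(p, o) = -3 + p*(p + 4/9) = -3 + p*(4/9 + p))
S(Q, V) = Q + 2*V²*(5 + Q) (S(Q, V) = ((5 + Q)*(2*V))*V + Q = (2*V*(5 + Q))*V + Q = 2*V²*(5 + Q) + Q = Q + 2*V²*(5 + Q))
(68 + S(j(-3, l(-1, 5)), 2))² = (68 + ((-3 + (-3)² + (4/9)*(-3)) + 10*2² + 2*(-3 + (-3)² + (4/9)*(-3))*2²))² = (68 + ((-3 + 9 - 4/3) + 10*4 + 2*(-3 + 9 - 4/3)*4))² = (68 + (14/3 + 40 + 2*(14/3)*4))² = (68 + (14/3 + 40 + 112/3))² = (68 + 82)² = 150² = 22500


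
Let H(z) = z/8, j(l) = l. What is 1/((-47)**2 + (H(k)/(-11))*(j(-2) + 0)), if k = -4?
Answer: 11/24298 ≈ 0.00045271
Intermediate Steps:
H(z) = z/8 (H(z) = z*(1/8) = z/8)
1/((-47)**2 + (H(k)/(-11))*(j(-2) + 0)) = 1/((-47)**2 + (((1/8)*(-4))/(-11))*(-2 + 0)) = 1/(2209 - 1/2*(-1/11)*(-2)) = 1/(2209 + (1/22)*(-2)) = 1/(2209 - 1/11) = 1/(24298/11) = 11/24298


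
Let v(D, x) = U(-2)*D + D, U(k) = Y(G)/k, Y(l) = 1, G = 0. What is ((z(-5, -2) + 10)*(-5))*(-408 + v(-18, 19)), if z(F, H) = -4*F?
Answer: 62550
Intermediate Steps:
U(k) = 1/k
v(D, x) = D/2 (v(D, x) = D/(-2) + D = -D/2 + D = D/2)
((z(-5, -2) + 10)*(-5))*(-408 + v(-18, 19)) = ((-4*(-5) + 10)*(-5))*(-408 + (1/2)*(-18)) = ((20 + 10)*(-5))*(-408 - 9) = (30*(-5))*(-417) = -150*(-417) = 62550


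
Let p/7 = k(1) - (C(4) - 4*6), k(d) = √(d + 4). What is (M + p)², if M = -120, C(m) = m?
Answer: 645 + 280*√5 ≈ 1271.1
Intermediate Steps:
k(d) = √(4 + d)
p = 140 + 7*√5 (p = 7*(√(4 + 1) - (4 - 4*6)) = 7*(√5 - (4 - 24)) = 7*(√5 - 1*(-20)) = 7*(√5 + 20) = 7*(20 + √5) = 140 + 7*√5 ≈ 155.65)
(M + p)² = (-120 + (140 + 7*√5))² = (20 + 7*√5)²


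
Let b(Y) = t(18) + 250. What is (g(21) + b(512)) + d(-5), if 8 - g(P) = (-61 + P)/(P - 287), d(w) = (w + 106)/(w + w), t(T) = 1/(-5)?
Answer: 329241/1330 ≈ 247.55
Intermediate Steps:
t(T) = -1/5
d(w) = (106 + w)/(2*w) (d(w) = (106 + w)/((2*w)) = (106 + w)*(1/(2*w)) = (106 + w)/(2*w))
g(P) = 8 - (-61 + P)/(-287 + P) (g(P) = 8 - (-61 + P)/(P - 287) = 8 - (-61 + P)/(-287 + P))
b(Y) = 1249/5 (b(Y) = -1/5 + 250 = 1249/5)
(g(21) + b(512)) + d(-5) = ((-2235 + 7*21)/(-287 + 21) + 1249/5) + (1/2)*(106 - 5)/(-5) = ((-2235 + 147)/(-266) + 1249/5) + (1/2)*(-1/5)*101 = (-1/266*(-2088) + 1249/5) - 101/10 = (1044/133 + 1249/5) - 101/10 = 171337/665 - 101/10 = 329241/1330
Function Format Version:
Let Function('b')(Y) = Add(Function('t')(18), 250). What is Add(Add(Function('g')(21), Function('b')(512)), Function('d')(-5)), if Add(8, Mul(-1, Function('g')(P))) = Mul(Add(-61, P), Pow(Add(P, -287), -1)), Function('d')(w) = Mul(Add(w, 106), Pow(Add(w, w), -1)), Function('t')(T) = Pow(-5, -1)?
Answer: Rational(329241, 1330) ≈ 247.55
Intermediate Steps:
Function('t')(T) = Rational(-1, 5)
Function('d')(w) = Mul(Rational(1, 2), Pow(w, -1), Add(106, w)) (Function('d')(w) = Mul(Add(106, w), Pow(Mul(2, w), -1)) = Mul(Add(106, w), Mul(Rational(1, 2), Pow(w, -1))) = Mul(Rational(1, 2), Pow(w, -1), Add(106, w)))
Function('g')(P) = Add(8, Mul(-1, Pow(Add(-287, P), -1), Add(-61, P))) (Function('g')(P) = Add(8, Mul(-1, Mul(Add(-61, P), Pow(Add(P, -287), -1)))) = Add(8, Mul(-1, Mul(Add(-61, P), Pow(Add(-287, P), -1)))) = Add(8, Mul(-1, Mul(Pow(Add(-287, P), -1), Add(-61, P)))) = Add(8, Mul(-1, Pow(Add(-287, P), -1), Add(-61, P))))
Function('b')(Y) = Rational(1249, 5) (Function('b')(Y) = Add(Rational(-1, 5), 250) = Rational(1249, 5))
Add(Add(Function('g')(21), Function('b')(512)), Function('d')(-5)) = Add(Add(Mul(Pow(Add(-287, 21), -1), Add(-2235, Mul(7, 21))), Rational(1249, 5)), Mul(Rational(1, 2), Pow(-5, -1), Add(106, -5))) = Add(Add(Mul(Pow(-266, -1), Add(-2235, 147)), Rational(1249, 5)), Mul(Rational(1, 2), Rational(-1, 5), 101)) = Add(Add(Mul(Rational(-1, 266), -2088), Rational(1249, 5)), Rational(-101, 10)) = Add(Add(Rational(1044, 133), Rational(1249, 5)), Rational(-101, 10)) = Add(Rational(171337, 665), Rational(-101, 10)) = Rational(329241, 1330)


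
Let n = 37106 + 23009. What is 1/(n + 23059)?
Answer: 1/83174 ≈ 1.2023e-5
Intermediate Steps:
n = 60115
1/(n + 23059) = 1/(60115 + 23059) = 1/83174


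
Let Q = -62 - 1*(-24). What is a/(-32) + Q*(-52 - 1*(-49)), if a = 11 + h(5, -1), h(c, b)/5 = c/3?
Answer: 5443/48 ≈ 113.40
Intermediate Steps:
h(c, b) = 5*c/3 (h(c, b) = 5*(c/3) = 5*c/3)
a = 58/3 (a = 11 + (5/3)*5 = 11 + 25/3 = 58/3 ≈ 19.333)
Q = -38 (Q = -62 + 24 = -38)
a/(-32) + Q*(-52 - 1*(-49)) = (58/3)/(-32) - 38*(-52 - 1*(-49)) = (58/3)*(-1/32) - 38*(-52 + 49) = -29/48 - 38*(-3) = -29/48 + 114 = 5443/48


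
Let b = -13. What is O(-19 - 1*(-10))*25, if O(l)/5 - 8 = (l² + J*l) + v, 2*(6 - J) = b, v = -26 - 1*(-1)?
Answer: -12125/2 ≈ -6062.5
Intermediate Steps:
v = -25 (v = -26 + 1 = -25)
J = 25/2 (J = 6 - ½*(-13) = 6 + 13/2 = 25/2 ≈ 12.500)
O(l) = -85 + 5*l² + 125*l/2 (O(l) = 40 + 5*((l² + 25*l/2) - 25) = 40 + 5*(-25 + l² + 25*l/2) = 40 + (-125 + 5*l² + 125*l/2) = -85 + 5*l² + 125*l/2)
O(-19 - 1*(-10))*25 = (-85 + 5*(-19 - 1*(-10))² + 125*(-19 - 1*(-10))/2)*25 = (-85 + 5*(-19 + 10)² + 125*(-19 + 10)/2)*25 = (-85 + 5*(-9)² + (125/2)*(-9))*25 = (-85 + 5*81 - 1125/2)*25 = (-85 + 405 - 1125/2)*25 = -485/2*25 = -12125/2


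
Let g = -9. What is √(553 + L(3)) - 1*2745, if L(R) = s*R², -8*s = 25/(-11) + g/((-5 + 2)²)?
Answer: -2745 + √269434/22 ≈ -2721.4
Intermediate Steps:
s = 9/22 (s = -(25/(-11) - 9/(-5 + 2)²)/8 = -(25*(-1/11) - 9/((-3)²))/8 = -(-25/11 - 9/9)/8 = -(-25/11 - 9*⅑)/8 = -(-25/11 - 1)/8 = -⅛*(-36/11) = 9/22 ≈ 0.40909)
L(R) = 9*R²/22
√(553 + L(3)) - 1*2745 = √(553 + (9/22)*3²) - 1*2745 = √(553 + (9/22)*9) - 2745 = √(553 + 81/22) - 2745 = √(12247/22) - 2745 = √269434/22 - 2745 = -2745 + √269434/22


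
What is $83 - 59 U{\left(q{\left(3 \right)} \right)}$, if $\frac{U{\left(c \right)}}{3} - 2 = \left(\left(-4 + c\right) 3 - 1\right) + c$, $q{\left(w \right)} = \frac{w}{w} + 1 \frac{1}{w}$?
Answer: $1086$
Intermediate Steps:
$q{\left(w \right)} = 1 + \frac{1}{w}$
$U{\left(c \right)} = -33 + 12 c$ ($U{\left(c \right)} = 6 + 3 \left(\left(\left(-4 + c\right) 3 - 1\right) + c\right) = 6 + 3 \left(\left(\left(-12 + 3 c\right) - 1\right) + c\right) = 6 + 3 \left(\left(-13 + 3 c\right) + c\right) = 6 + 3 \left(-13 + 4 c\right) = 6 + \left(-39 + 12 c\right) = -33 + 12 c$)
$83 - 59 U{\left(q{\left(3 \right)} \right)} = 83 - 59 \left(-33 + 12 \frac{1 + 3}{3}\right) = 83 - 59 \left(-33 + 12 \cdot \frac{1}{3} \cdot 4\right) = 83 - 59 \left(-33 + 12 \cdot \frac{4}{3}\right) = 83 - 59 \left(-33 + 16\right) = 83 - -1003 = 83 + 1003 = 1086$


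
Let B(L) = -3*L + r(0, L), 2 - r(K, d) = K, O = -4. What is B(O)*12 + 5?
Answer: 173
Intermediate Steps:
r(K, d) = 2 - K
B(L) = 2 - 3*L (B(L) = -3*L + (2 - 1*0) = -3*L + (2 + 0) = -3*L + 2 = 2 - 3*L)
B(O)*12 + 5 = (2 - 3*(-4))*12 + 5 = (2 + 12)*12 + 5 = 14*12 + 5 = 168 + 5 = 173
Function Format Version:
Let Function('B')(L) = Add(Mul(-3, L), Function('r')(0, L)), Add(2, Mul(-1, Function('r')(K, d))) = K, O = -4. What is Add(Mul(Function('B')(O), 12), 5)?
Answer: 173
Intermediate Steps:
Function('r')(K, d) = Add(2, Mul(-1, K))
Function('B')(L) = Add(2, Mul(-3, L)) (Function('B')(L) = Add(Mul(-3, L), Add(2, Mul(-1, 0))) = Add(Mul(-3, L), Add(2, 0)) = Add(Mul(-3, L), 2) = Add(2, Mul(-3, L)))
Add(Mul(Function('B')(O), 12), 5) = Add(Mul(Add(2, Mul(-3, -4)), 12), 5) = Add(Mul(Add(2, 12), 12), 5) = Add(Mul(14, 12), 5) = Add(168, 5) = 173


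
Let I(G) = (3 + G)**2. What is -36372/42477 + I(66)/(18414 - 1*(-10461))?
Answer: -94223167/136280375 ≈ -0.69139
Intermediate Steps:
-36372/42477 + I(66)/(18414 - 1*(-10461)) = -36372/42477 + (3 + 66)**2/(18414 - 1*(-10461)) = -36372*1/42477 + 69**2/(18414 + 10461) = -12124/14159 + 4761/28875 = -12124/14159 + 4761*(1/28875) = -12124/14159 + 1587/9625 = -94223167/136280375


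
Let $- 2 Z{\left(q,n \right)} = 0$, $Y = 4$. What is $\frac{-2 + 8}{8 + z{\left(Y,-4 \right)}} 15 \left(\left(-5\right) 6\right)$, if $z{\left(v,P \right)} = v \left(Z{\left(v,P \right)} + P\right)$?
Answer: $\frac{675}{2} \approx 337.5$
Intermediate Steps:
$Z{\left(q,n \right)} = 0$ ($Z{\left(q,n \right)} = \left(- \frac{1}{2}\right) 0 = 0$)
$z{\left(v,P \right)} = P v$ ($z{\left(v,P \right)} = v \left(0 + P\right) = v P = P v$)
$\frac{-2 + 8}{8 + z{\left(Y,-4 \right)}} 15 \left(\left(-5\right) 6\right) = \frac{-2 + 8}{8 - 16} \cdot 15 \left(\left(-5\right) 6\right) = \frac{6}{8 - 16} \cdot 15 \left(-30\right) = \frac{6}{-8} \cdot 15 \left(-30\right) = 6 \left(- \frac{1}{8}\right) 15 \left(-30\right) = \left(- \frac{3}{4}\right) 15 \left(-30\right) = \left(- \frac{45}{4}\right) \left(-30\right) = \frac{675}{2}$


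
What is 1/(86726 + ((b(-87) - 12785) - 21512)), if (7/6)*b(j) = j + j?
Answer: 7/365959 ≈ 1.9128e-5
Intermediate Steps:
b(j) = 12*j/7 (b(j) = 6*(j + j)/7 = 6*(2*j)/7 = 12*j/7)
1/(86726 + ((b(-87) - 12785) - 21512)) = 1/(86726 + (((12/7)*(-87) - 12785) - 21512)) = 1/(86726 + ((-1044/7 - 12785) - 21512)) = 1/(86726 + (-90539/7 - 21512)) = 1/(86726 - 241123/7) = 1/(365959/7) = 7/365959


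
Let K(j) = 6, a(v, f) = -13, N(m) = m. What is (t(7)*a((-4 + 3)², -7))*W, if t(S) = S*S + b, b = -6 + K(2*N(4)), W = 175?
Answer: -111475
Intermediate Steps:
b = 0 (b = -6 + 6 = 0)
t(S) = S² (t(S) = S*S + 0 = S² + 0 = S²)
(t(7)*a((-4 + 3)², -7))*W = (7²*(-13))*175 = (49*(-13))*175 = -637*175 = -111475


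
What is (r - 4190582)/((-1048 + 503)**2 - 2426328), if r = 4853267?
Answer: -662685/2129303 ≈ -0.31122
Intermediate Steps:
(r - 4190582)/((-1048 + 503)**2 - 2426328) = (4853267 - 4190582)/((-1048 + 503)**2 - 2426328) = 662685/((-545)**2 - 2426328) = 662685/(297025 - 2426328) = 662685/(-2129303) = 662685*(-1/2129303) = -662685/2129303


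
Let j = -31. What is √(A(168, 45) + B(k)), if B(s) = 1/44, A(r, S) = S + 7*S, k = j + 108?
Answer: √174251/22 ≈ 18.974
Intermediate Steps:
k = 77 (k = -31 + 108 = 77)
A(r, S) = 8*S
B(s) = 1/44
√(A(168, 45) + B(k)) = √(8*45 + 1/44) = √(360 + 1/44) = √(15841/44) = √174251/22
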